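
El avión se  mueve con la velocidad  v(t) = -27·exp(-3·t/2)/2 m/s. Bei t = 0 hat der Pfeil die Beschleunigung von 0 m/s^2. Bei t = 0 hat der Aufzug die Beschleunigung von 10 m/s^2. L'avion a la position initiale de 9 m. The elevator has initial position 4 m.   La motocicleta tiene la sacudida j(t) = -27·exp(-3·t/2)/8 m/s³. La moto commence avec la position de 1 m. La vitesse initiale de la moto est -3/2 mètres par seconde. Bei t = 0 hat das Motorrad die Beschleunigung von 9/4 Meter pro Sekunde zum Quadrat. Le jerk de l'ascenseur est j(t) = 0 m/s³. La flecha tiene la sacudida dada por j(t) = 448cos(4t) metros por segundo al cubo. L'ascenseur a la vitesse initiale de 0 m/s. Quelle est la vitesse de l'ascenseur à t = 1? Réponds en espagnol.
Debemos encontrar la antiderivada de nuestra ecuación de la sacudida j(t) = 0 2 veces. La antiderivada de la sacudida es la aceleración. Usando a(0) = 10, obtenemos a(t) = 10. Tomando ∫a(t)dt y aplicando v(0) = 0, encontramos v(t) = 10·t. De la ecuación de la velocidad v(t) = 10·t, sustituimos t = 1 para obtener v = 10.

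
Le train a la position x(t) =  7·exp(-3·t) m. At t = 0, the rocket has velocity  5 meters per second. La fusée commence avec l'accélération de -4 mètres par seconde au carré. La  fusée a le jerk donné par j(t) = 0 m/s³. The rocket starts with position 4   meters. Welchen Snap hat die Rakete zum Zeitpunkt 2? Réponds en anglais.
To solve this, we need to take 1 derivative of our jerk equation j(t) = 0. Taking d/dt of j(t), we find s(t) = 0. From the given snap equation s(t) = 0, we substitute t = 2 to get s = 0.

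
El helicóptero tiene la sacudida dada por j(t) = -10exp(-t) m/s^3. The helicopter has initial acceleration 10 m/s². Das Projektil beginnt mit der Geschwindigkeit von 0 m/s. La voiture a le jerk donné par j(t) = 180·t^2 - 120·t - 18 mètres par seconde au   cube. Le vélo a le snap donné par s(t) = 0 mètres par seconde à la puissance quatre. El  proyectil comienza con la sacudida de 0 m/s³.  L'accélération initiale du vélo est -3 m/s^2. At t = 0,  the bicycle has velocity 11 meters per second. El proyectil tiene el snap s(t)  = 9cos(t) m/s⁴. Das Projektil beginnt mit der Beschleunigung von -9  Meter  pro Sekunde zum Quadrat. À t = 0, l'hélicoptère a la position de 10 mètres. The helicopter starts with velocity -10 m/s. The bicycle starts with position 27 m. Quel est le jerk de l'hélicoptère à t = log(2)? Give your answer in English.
We have jerk j(t) = -10·exp(-t). Substituting t = log(2): j(log(2)) = -5.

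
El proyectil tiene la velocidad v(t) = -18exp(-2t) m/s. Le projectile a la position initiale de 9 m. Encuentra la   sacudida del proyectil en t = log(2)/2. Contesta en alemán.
Wir müssen unsere Gleichung für die Geschwindigkeit v(t) = -18·exp(-2·t) 2-mal ableiten. Die Ableitung von der Geschwindigkeit ergibt die Beschleunigung: a(t) = 36·exp(-2·t). Die Ableitung von der Beschleunigung ergibt den Ruck: j(t) = -72·exp(-2·t). Wir haben den Ruck j(t) = -72·exp(-2·t). Durch Einsetzen von t = log(2)/2: j(log(2)/2) = -36.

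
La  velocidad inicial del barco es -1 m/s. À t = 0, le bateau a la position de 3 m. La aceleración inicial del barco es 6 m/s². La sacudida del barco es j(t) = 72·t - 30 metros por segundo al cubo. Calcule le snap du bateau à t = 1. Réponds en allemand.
Ausgehend von dem Ruck j(t) = 72·t - 30, nehmen wir 1 Ableitung. Mit d/dt von j(t) finden wir s(t) = 72. Mit s(t) = 72 und Einsetzen von t = 1, finden wir s = 72.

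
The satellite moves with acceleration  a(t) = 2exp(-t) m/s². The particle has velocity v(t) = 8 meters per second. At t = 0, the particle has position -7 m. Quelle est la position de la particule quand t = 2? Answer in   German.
Um dies zu lösen, müssen wir 1 Integral unserer Gleichung für die Geschwindigkeit v(t) = 8 finden. Die Stammfunktion von der Geschwindigkeit ist die Position. Mit x(0) = -7 erhalten wir x(t) = 8·t - 7. Aus der Gleichung für die Position x(t) = 8·t - 7, setzen wir t = 2 ein und erhalten x = 9.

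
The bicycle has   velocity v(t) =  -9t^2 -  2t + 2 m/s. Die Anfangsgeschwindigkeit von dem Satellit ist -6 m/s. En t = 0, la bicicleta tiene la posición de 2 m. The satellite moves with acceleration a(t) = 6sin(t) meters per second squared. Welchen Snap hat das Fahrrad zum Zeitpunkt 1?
Ausgehend von der Geschwindigkeit v(t) = -9·t^2 - 2·t + 2, nehmen wir 3 Ableitungen. Durch Ableiten von der Geschwindigkeit erhalten wir die Beschleunigung: a(t) = -18·t - 2. Die Ableitung von der Beschleunigung ergibt den Ruck: j(t) = -18. Durch Ableiten von dem Ruck erhalten wir den Snap: s(t) = 0. Wir haben den Snap s(t) = 0. Durch Einsetzen von t = 1: s(1) = 0.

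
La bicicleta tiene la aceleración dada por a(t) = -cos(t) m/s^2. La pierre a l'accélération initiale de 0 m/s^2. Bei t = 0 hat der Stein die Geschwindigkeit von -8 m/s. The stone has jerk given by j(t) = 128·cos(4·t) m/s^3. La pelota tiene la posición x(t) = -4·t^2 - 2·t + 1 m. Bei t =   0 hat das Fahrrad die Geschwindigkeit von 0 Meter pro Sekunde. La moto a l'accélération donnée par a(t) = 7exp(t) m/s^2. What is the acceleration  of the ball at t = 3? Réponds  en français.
En partant de la position x(t) = -4·t^2 - 2·t + 1, nous prenons 2 dérivées. En prenant d/dt de x(t), nous trouvons v(t) = -8·t - 2. En prenant d/dt de v(t), nous trouvons a(t) = -8. En utilisant a(t) = -8 et en substituant t = 3, nous trouvons a = -8.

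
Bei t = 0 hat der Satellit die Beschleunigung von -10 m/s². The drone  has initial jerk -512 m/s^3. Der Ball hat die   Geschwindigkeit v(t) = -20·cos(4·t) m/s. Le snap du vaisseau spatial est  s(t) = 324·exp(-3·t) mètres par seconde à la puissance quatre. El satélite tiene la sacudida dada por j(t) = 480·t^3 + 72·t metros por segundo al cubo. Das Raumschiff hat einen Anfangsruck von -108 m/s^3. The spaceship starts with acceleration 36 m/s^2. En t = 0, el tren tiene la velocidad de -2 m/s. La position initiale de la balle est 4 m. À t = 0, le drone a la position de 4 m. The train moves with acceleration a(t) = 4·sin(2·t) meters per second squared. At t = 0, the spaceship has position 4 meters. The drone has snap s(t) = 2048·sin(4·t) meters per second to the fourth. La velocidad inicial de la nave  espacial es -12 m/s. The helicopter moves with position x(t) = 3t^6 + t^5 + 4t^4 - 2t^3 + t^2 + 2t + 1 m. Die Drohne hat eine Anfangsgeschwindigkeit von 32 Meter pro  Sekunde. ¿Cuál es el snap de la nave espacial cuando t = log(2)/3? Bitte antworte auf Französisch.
De l'équation du snap s(t) = 324·exp(-3·t), nous substituons t = log(2)/3 pour obtenir s = 162.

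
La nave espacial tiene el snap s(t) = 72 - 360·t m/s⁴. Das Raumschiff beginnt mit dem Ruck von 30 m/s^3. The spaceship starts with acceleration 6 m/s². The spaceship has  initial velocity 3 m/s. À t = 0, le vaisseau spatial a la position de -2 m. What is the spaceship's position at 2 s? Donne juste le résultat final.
x(2) = 8.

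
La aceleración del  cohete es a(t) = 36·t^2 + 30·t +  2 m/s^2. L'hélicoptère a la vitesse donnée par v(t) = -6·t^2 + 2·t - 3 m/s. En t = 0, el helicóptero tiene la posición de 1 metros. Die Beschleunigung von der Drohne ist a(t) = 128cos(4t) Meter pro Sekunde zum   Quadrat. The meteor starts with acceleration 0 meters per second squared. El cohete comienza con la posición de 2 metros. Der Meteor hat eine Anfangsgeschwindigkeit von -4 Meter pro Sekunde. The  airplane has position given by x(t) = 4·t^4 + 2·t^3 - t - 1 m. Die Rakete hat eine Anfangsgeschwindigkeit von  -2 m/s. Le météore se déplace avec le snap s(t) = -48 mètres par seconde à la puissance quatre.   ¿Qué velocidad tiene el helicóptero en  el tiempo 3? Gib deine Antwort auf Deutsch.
Mit v(t) = -6·t^2 + 2·t - 3 und Einsetzen von t = 3, finden wir v = -51.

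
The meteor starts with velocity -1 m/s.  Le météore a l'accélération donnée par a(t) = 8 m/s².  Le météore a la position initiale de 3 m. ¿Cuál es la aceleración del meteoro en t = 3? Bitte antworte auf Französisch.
Nous avons l'accélération a(t) = 8. En substituant t = 3: a(3) = 8.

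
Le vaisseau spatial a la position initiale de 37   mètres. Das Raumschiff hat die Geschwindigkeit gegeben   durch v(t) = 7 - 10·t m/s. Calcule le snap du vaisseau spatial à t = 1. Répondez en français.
Pour résoudre ceci, nous devons prendre 3 dérivées de notre équation de la vitesse v(t) = 7 - 10·t. En dérivant la vitesse, nous obtenons l'accélération: a(t) = -10. En prenant d/dt de a(t), nous trouvons j(t) = 0. En prenant d/dt de j(t), nous trouvons s(t) = 0. De l'équation du snap s(t) = 0, nous substituons t = 1 pour obtenir s = 0.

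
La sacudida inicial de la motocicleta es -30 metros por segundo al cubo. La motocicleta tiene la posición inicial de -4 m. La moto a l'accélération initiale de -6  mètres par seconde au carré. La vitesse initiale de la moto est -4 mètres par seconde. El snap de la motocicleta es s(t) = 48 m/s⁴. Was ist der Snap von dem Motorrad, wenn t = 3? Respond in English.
We have snap s(t) = 48. Substituting t = 3: s(3) = 48.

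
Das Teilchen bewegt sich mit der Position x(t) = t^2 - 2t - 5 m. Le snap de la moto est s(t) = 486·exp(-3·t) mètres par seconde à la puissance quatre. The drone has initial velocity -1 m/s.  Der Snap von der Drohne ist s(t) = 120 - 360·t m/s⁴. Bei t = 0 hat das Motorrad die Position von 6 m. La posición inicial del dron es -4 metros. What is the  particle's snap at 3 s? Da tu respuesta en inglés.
We must differentiate our position equation x(t) = t^2 - 2·t - 5 4 times. The derivative of position gives velocity: v(t) = 2·t - 2. Differentiating velocity, we get acceleration: a(t) = 2. Taking d/dt of a(t), we find j(t) = 0. The derivative of jerk gives snap: s(t) = 0. We have snap s(t) = 0. Substituting t = 3: s(3) = 0.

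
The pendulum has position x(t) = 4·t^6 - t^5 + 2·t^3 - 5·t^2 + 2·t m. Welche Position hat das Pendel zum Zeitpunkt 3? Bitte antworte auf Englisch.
We have position x(t) = 4·t^6 - t^5 + 2·t^3 - 5·t^2 + 2·t. Substituting t = 3: x(3) = 2688.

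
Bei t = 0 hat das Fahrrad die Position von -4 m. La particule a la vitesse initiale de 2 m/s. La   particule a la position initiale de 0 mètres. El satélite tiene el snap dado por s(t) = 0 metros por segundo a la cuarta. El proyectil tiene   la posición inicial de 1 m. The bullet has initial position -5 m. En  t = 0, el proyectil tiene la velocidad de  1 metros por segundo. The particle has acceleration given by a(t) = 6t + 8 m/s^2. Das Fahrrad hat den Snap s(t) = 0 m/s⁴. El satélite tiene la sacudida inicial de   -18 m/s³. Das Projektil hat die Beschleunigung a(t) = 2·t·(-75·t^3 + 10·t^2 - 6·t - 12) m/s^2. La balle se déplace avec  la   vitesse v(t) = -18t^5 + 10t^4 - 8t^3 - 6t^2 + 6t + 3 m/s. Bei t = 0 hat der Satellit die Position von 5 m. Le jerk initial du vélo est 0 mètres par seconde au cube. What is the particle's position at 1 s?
To find the answer, we compute 2 integrals of a(t) = 6·t + 8. Taking ∫a(t)dt and applying v(0) = 2, we find v(t) = 3·t^2 + 8·t + 2. Taking ∫v(t)dt and applying x(0) = 0, we find x(t) = t^3 + 4·t^2 + 2·t. Using x(t) = t^3 + 4·t^2 + 2·t and substituting t = 1, we find x = 7.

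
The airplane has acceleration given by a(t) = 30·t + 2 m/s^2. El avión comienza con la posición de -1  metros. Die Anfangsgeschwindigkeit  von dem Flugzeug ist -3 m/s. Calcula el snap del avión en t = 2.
Debemos derivar nuestra ecuación de la aceleración a(t) = 30·t + 2 2 veces. Derivando la aceleración, obtenemos la sacudida: j(t) = 30. Derivando la sacudida, obtenemos el snap: s(t) = 0. Tenemos el snap s(t) = 0. Sustituyendo t = 2: s(2) = 0.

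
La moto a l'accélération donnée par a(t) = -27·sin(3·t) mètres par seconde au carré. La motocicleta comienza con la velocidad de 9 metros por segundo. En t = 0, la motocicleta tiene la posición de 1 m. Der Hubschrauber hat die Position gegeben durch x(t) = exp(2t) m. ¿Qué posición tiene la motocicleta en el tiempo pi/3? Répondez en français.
Nous devons trouver l'intégrale de notre équation de l'accélération a(t) = -27·sin(3·t) 2 fois. La primitive de l'accélération est la vitesse. En utilisant v(0) = 9, nous obtenons v(t) = 9·cos(3·t). L'intégrale de la vitesse est la position. En utilisant x(0) = 1, nous obtenons x(t) = 3·sin(3·t) + 1. En utilisant x(t) = 3·sin(3·t) + 1 et en substituant t = pi/3, nous trouvons x = 1.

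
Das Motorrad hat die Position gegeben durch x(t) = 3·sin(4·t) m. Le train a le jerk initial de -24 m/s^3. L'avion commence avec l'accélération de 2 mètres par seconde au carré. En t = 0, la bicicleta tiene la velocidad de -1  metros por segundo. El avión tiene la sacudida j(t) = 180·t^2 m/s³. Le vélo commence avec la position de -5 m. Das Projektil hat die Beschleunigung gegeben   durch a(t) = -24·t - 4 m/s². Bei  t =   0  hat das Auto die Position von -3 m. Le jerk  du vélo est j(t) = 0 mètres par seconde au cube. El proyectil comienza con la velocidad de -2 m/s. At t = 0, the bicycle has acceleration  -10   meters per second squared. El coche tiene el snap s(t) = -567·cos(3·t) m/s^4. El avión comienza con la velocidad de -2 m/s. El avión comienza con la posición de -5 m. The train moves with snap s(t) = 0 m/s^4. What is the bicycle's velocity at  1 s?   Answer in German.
Um dies zu lösen, müssen wir 2 Stammfunktionen unserer Gleichung für den Ruck j(t) = 0 finden. Das Integral von dem Ruck, mit a(0) = -10, ergibt die Beschleunigung: a(t) = -10. Mit ∫a(t)dt und Anwendung von v(0) = -1, finden wir v(t) = -10·t - 1. Mit v(t) = -10·t - 1 und Einsetzen von t = 1, finden wir v = -11.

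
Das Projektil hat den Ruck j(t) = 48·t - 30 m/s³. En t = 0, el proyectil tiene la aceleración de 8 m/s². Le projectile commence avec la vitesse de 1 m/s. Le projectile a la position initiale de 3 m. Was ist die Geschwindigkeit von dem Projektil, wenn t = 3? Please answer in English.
To find the answer, we compute 2 antiderivatives of j(t) = 48·t - 30. The integral of jerk, with a(0) = 8, gives acceleration: a(t) = 24·t^2 - 30·t + 8. Taking ∫a(t)dt and applying v(0) = 1, we find v(t) = 8·t^3 - 15·t^2 + 8·t + 1. Using v(t) = 8·t^3 - 15·t^2 + 8·t + 1 and substituting t = 3, we find v = 106.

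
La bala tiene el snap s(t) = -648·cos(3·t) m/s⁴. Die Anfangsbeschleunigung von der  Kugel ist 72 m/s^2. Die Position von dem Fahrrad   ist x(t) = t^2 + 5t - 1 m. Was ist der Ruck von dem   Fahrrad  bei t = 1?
Wir müssen unsere Gleichung für die Position x(t) = t^2 + 5·t - 1 3-mal ableiten. Die Ableitung von der Position ergibt die Geschwindigkeit: v(t) = 2·t + 5. Die Ableitung von der Geschwindigkeit ergibt die Beschleunigung: a(t) = 2. Die Ableitung von der Beschleunigung ergibt den Ruck: j(t) = 0. Mit j(t) = 0 und Einsetzen von t = 1, finden wir j = 0.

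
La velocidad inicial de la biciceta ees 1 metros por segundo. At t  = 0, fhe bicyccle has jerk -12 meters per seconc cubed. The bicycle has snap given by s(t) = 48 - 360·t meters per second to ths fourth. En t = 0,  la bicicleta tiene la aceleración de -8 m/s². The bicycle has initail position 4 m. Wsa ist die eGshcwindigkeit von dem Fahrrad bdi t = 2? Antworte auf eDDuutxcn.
Um dies zu lösen, müssen wir 3 Integrale unserer Gleichung für den Snap s(t) = 48 - 360·t finden. Das Integral von dem Snap ist der Ruck. Mit j(0) = -12 erhalten wir j(t) = -180·t^2 + 48·t - 12. Die Stammfunktion von dem Ruck, mit a(0) = -8, ergibt die Beschleunigung: a(t) = -60·t^3 + 24·t^2 - 12·t - 8. Das Integral von der Beschleunigung ist die Geschwindigkeit. Mit v(0) = 1 erhalten wir v(t) = -15·t^4 + 8·t^3 - 6·t^2 - 8·t + 1. Wir haben die Geschwindigkeit v(t) = -15·t^4 + 8·t^3 - 6·t^2 - 8·t + 1. Durch Einsetzen von t = 2: v(2) = -215.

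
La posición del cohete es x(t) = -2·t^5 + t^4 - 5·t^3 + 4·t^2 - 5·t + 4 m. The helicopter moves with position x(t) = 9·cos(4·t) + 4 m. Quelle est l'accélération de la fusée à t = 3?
Pour résoudre ceci, nous devons prendre 2 dérivées de notre équation de la position x(t) = -2·t^5 + t^4 - 5·t^3 + 4·t^2 - 5·t + 4. En dérivant la position, nous obtenons la vitesse: v(t) = -10·t^4 + 4·t^3 - 15·t^2 + 8·t - 5. En prenant d/dt de v(t), nous trouvons a(t) = -40·t^3 + 12·t^2 - 30·t + 8. En utilisant a(t) = -40·t^3 + 12·t^2 - 30·t + 8 et en substituant t = 3, nous trouvons a = -1054.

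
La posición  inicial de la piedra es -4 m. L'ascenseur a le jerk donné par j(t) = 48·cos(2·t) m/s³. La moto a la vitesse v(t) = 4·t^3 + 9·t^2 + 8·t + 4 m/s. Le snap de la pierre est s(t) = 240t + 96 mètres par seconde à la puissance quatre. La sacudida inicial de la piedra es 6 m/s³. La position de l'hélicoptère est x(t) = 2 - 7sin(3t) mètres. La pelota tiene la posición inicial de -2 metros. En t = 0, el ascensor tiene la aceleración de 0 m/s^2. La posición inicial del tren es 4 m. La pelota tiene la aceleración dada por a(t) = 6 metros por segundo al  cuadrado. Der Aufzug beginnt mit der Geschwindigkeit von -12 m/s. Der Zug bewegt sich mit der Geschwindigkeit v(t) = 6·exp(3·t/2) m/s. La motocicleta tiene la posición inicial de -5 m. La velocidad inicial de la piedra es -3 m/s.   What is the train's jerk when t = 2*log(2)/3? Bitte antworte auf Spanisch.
Debemos derivar nuestra ecuación de la velocidad v(t) = 6·exp(3·t/2) 2 veces. Tomando d/dt de v(t), encontramos a(t) = 9·exp(3·t/2). Tomando d/dt de a(t), encontramos j(t) = 27·exp(3·t/2)/2. De la ecuación de la sacudida j(t) = 27·exp(3·t/2)/2, sustituimos t = 2*log(2)/3 para obtener j = 27.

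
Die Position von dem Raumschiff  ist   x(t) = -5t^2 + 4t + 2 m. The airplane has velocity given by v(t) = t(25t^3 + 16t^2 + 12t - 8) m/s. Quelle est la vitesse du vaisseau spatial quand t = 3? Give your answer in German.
Ausgehend von der Position x(t) = -5·t^2 + 4·t + 2, nehmen wir 1 Ableitung. Durch Ableiten von der Position erhalten wir die Geschwindigkeit: v(t) = 4 - 10·t. Aus der Gleichung für die Geschwindigkeit v(t) = 4 - 10·t, setzen wir t = 3 ein und erhalten v = -26.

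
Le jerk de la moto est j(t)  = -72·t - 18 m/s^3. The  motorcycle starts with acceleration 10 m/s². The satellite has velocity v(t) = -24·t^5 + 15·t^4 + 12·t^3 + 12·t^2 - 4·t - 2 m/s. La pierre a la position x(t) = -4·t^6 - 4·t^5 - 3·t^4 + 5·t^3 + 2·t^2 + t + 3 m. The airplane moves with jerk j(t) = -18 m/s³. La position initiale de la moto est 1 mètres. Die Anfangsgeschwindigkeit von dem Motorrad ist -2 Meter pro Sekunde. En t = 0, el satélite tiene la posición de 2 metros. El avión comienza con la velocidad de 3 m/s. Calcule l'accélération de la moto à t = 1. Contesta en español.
Partiendo de la sacudida j(t) = -72·t - 18, tomamos 1 integral. Integrando la sacudida y usando la condición inicial a(0) = 10, obtenemos a(t) = -36·t^2 - 18·t + 10. Usando a(t) = -36·t^2 - 18·t + 10 y sustituyendo t = 1, encontramos a = -44.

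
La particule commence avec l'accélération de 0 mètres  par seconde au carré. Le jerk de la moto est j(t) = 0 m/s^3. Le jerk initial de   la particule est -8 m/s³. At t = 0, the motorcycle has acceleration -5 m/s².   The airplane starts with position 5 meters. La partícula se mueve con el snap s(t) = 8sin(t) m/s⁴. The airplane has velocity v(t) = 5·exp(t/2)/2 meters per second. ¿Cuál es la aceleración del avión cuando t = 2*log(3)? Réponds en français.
Pour résoudre ceci, nous devons prendre 1 dérivée de notre équation de la vitesse v(t) = 5·exp(t/2)/2. En dérivant la vitesse, nous obtenons l'accélération: a(t) = 5·exp(t/2)/4. Nous avons l'accélération a(t) = 5·exp(t/2)/4. En substituant t = 2*log(3): a(2*log(3)) = 15/4.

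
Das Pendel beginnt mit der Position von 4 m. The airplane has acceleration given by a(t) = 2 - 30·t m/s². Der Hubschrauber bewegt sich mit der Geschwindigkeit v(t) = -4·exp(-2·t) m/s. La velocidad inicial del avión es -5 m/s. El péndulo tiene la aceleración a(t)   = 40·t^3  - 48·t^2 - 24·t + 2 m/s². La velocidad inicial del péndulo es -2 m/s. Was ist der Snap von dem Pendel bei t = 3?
Wir müssen unsere Gleichung für die Beschleunigung a(t) = 40·t^3 - 48·t^2 - 24·t + 2 2-mal ableiten. Mit d/dt von a(t) finden wir j(t) = 120·t^2 - 96·t - 24. Durch Ableiten von dem Ruck erhalten wir den Snap: s(t) = 240·t - 96. Wir haben den Snap s(t) = 240·t - 96. Durch Einsetzen von t = 3: s(3) = 624.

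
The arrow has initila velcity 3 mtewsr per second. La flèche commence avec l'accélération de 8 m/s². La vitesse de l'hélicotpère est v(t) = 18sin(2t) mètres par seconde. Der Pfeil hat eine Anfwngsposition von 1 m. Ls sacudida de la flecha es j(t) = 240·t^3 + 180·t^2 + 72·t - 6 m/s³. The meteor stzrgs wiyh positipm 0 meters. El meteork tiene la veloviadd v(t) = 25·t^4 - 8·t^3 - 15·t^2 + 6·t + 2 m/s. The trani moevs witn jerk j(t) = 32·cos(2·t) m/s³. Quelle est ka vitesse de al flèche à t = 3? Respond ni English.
To find the answer, we compute 2 antiderivatives of j(t) = 240·t^3 + 180·t^2 + 72·t - 6. The antiderivative of jerk is acceleration. Using a(0) = 8, we get a(t) = 60·t^4 + 60·t^3 + 36·t^2 - 6·t + 8. Finding the integral of a(t) and using v(0) = 3: v(t) = 12·t^5 + 15·t^4 + 12·t^3 - 3·t^2 + 8·t + 3. Using v(t) = 12·t^5 + 15·t^4 + 12·t^3 - 3·t^2 + 8·t + 3 and substituting t = 3, we find v = 4455.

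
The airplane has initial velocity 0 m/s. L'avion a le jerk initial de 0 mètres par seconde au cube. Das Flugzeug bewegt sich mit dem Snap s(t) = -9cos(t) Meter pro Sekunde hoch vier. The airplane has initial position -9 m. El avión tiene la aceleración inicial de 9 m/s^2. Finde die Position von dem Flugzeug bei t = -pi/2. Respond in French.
Nous devons intégrer notre équation du snap s(t) = -9·cos(t) 4 fois. L'intégrale du snap, avec j(0) = 0, donne le jerk: j(t) = -9·sin(t). La primitive du jerk est l'accélération. En utilisant a(0) = 9, nous obtenons a(t) = 9·cos(t). En intégrant l'accélération et en utilisant la condition initiale v(0) = 0, nous obtenons v(t) = 9·sin(t). En intégrant la vitesse et en utilisant la condition initiale x(0) = -9, nous obtenons x(t) = -9·cos(t). En utilisant x(t) = -9·cos(t) et en substituant t = -pi/2, nous trouvons x = 0.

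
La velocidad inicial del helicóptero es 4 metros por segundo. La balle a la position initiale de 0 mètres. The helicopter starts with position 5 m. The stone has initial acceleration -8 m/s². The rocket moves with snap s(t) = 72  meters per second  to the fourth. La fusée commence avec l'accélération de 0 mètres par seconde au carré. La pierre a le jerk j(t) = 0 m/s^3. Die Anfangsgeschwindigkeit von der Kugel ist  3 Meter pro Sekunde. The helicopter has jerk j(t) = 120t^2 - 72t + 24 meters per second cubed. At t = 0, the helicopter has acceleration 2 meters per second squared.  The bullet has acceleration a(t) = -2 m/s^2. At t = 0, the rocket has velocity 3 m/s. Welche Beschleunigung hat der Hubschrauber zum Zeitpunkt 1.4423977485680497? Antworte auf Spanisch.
Debemos encontrar la integral de nuestra ecuación de la sacudida j(t) = 120·t^2 - 72·t + 24 1 vez. La integral de la sacudida, con a(0) = 2, da la aceleración: a(t) = 40·t^3 - 36·t^2 + 24·t + 2. Tenemos la aceleración a(t) = 40·t^3 - 36·t^2 + 24·t + 2. Sustituyendo t = 1.4423977485680497: a(1.4423977485680497) = 81.7561310075012.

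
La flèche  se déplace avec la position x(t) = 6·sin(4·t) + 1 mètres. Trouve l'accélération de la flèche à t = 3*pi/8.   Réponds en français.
En partant de la position x(t) = 6·sin(4·t) + 1, nous prenons 2 dérivées. En dérivant la position, nous obtenons la vitesse: v(t) = 24·cos(4·t). En dérivant la vitesse, nous obtenons l'accélération: a(t) = -96·sin(4·t). De l'équation de l'accélération a(t) = -96·sin(4·t), nous substituons t = 3*pi/8 pour obtenir a = 96.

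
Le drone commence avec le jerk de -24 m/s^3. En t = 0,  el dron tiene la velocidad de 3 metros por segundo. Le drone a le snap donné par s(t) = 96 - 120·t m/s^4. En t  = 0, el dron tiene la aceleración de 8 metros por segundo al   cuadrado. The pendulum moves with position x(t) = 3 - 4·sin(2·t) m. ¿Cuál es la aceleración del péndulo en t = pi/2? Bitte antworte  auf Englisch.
Starting from position x(t) = 3 - 4·sin(2·t), we take 2 derivatives. Taking d/dt of x(t), we find v(t) = -8·cos(2·t). Taking d/dt of v(t), we find a(t) = 16·sin(2·t). We have acceleration a(t) = 16·sin(2·t). Substituting t = pi/2: a(pi/2) = 0.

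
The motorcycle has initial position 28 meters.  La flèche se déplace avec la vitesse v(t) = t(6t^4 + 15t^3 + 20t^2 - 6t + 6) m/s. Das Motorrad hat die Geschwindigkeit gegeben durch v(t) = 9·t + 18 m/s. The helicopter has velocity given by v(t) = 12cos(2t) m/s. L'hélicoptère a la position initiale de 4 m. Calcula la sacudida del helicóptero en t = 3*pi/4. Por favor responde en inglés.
We must differentiate our velocity equation v(t) = 12·cos(2·t) 2 times. Differentiating velocity, we get acceleration: a(t) = -24·sin(2·t). Differentiating acceleration, we get jerk: j(t) = -48·cos(2·t). We have jerk j(t) = -48·cos(2·t). Substituting t = 3*pi/4: j(3*pi/4) = 0.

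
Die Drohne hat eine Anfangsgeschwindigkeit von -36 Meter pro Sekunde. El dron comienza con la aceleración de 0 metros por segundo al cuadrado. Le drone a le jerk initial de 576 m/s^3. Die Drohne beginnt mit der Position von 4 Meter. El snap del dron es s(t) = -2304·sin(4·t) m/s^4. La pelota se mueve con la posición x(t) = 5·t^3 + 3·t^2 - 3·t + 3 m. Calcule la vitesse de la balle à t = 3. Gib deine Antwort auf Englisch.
To solve this, we need to take 1 derivative of our position equation x(t) = 5·t^3 + 3·t^2 - 3·t + 3. Taking d/dt of x(t), we find v(t) = 15·t^2 + 6·t - 3. Using v(t) = 15·t^2 + 6·t - 3 and substituting t = 3, we find v = 150.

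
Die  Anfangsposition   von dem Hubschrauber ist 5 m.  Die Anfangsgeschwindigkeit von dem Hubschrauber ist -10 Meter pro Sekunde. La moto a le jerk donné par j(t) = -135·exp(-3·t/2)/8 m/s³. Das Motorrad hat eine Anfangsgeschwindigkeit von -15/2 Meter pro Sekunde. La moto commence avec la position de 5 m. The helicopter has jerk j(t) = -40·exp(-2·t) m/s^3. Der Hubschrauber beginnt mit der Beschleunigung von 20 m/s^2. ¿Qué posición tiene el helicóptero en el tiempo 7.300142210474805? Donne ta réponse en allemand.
Wir müssen die Stammfunktion unserer Gleichung für den Ruck j(t) = -40·exp(-2·t) 3-mal finden. Durch Integration von dem Ruck und Verwendung der Anfangsbedingung a(0) = 20, erhalten wir a(t) = 20·exp(-2·t). Mit ∫a(t)dt und Anwendung von v(0) = -10, finden wir v(t) = -10·exp(-2·t). Durch Integration von der Geschwindigkeit und Verwendung der Anfangsbedingung x(0) = 5, erhalten wir x(t) = 5·exp(-2·t). Aus der Gleichung für die Position x(t) = 5·exp(-2·t), setzen wir t = 7.300142210474805 ein und erhalten x = 0.00000228111429498361.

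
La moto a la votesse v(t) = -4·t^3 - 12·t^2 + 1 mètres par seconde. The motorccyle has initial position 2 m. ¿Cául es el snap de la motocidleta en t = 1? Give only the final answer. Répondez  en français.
Le snap à t = 1 est s = -24.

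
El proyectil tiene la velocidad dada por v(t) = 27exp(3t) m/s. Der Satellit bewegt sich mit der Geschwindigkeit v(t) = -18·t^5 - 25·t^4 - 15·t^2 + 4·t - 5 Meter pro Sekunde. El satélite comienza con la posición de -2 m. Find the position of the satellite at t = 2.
Starting from velocity v(t) = -18·t^5 - 25·t^4 - 15·t^2 + 4·t - 5, we take 1 integral. Taking ∫v(t)dt and applying x(0) = -2, we find x(t) = -3·t^6 - 5·t^5 - 5·t^3 + 2·t^2 - 5·t - 2. We have position x(t) = -3·t^6 - 5·t^5 - 5·t^3 + 2·t^2 - 5·t - 2. Substituting t = 2: x(2) = -396.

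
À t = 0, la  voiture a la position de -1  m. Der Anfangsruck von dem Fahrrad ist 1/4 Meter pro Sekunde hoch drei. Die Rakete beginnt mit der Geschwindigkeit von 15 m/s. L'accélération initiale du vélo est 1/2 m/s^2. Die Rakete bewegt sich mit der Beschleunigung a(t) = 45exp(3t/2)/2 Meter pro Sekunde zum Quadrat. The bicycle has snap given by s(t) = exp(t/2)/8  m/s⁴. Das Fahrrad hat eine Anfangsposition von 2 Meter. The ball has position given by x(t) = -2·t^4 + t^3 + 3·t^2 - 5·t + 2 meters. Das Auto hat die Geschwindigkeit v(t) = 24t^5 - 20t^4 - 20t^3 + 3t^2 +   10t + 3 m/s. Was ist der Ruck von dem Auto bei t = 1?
Ausgehend von der Geschwindigkeit v(t) = 24·t^5 - 20·t^4 - 20·t^3 + 3·t^2 + 10·t + 3, nehmen wir 2 Ableitungen. Durch Ableiten von der Geschwindigkeit erhalten wir die Beschleunigung: a(t) = 120·t^4 - 80·t^3 - 60·t^2 + 6·t + 10. Die Ableitung von der Beschleunigung ergibt den Ruck: j(t) = 480·t^3 - 240·t^2 - 120·t + 6. Wir haben den Ruck j(t) = 480·t^3 - 240·t^2 - 120·t + 6. Durch Einsetzen von t = 1: j(1) = 126.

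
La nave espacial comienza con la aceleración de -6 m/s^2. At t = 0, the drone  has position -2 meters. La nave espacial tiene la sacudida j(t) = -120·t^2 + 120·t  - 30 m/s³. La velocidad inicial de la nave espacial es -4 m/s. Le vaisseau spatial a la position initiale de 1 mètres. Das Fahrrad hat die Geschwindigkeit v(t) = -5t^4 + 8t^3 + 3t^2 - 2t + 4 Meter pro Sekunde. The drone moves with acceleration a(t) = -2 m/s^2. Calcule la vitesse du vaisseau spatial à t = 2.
Nous devons trouver la primitive de notre équation du jerk j(t) = -120·t^2 + 120·t - 30 2 fois. La primitive du jerk, avec a(0) = -6, donne l'accélération: a(t) = -40·t^3 + 60·t^2 - 30·t - 6. L'intégrale de l'accélération est la vitesse. En utilisant v(0) = -4, nous obtenons v(t) = -10·t^4 + 20·t^3 - 15·t^2 - 6·t - 4. Nous avons la vitesse v(t) = -10·t^4 + 20·t^3 - 15·t^2 - 6·t - 4. En substituant t = 2: v(2) = -76.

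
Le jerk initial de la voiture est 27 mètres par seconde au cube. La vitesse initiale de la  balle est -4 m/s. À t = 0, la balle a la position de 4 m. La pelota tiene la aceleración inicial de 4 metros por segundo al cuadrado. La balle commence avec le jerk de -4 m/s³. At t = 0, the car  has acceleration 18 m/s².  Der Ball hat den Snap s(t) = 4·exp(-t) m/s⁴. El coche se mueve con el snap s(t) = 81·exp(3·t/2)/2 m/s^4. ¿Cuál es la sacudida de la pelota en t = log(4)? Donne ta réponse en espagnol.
Partiendo del snap s(t) = 4·exp(-t), tomamos 1 integral. Integrando el snap y usando la condición inicial j(0) = -4, obtenemos j(t) = -4·exp(-t). De la ecuación de la sacudida j(t) = -4·exp(-t), sustituimos t = log(4) para obtener j = -1.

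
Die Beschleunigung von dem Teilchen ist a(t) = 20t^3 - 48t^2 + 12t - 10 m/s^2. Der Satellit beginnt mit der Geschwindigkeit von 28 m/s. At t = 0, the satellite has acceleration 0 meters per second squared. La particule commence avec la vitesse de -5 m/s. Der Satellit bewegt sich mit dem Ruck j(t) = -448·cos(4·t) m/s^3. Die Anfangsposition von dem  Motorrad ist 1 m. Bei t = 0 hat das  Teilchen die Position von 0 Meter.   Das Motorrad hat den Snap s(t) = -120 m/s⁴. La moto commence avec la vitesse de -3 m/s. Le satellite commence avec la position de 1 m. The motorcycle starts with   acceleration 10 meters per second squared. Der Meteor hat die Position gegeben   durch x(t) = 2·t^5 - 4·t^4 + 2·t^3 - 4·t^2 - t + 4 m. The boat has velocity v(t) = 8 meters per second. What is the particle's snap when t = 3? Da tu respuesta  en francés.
En partant de l'accélération a(t) = 20·t^3 - 48·t^2 + 12·t - 10, nous prenons 2 dérivées. En dérivant l'accélération, nous obtenons le jerk: j(t) = 60·t^2 - 96·t + 12. En prenant d/dt de j(t), nous trouvons s(t) = 120·t - 96. Nous avons le snap s(t) = 120·t - 96. En substituant t = 3: s(3) = 264.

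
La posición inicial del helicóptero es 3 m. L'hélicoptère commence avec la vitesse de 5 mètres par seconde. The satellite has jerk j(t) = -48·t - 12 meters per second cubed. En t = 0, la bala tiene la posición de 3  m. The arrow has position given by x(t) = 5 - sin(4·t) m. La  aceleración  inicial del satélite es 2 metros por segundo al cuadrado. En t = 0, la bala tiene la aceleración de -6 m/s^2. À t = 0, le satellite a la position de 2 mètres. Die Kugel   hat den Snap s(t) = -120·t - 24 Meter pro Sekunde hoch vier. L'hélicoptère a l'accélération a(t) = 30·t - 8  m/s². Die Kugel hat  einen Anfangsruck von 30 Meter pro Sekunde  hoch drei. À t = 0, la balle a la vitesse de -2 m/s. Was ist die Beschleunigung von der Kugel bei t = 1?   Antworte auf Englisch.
We must find the integral of our snap equation s(t) = -120·t - 24 2 times. The integral of snap, with j(0) = 30, gives jerk: j(t) = -60·t^2 - 24·t + 30. Integrating jerk and using the initial condition a(0) = -6, we get a(t) = -20·t^3 - 12·t^2 + 30·t - 6. Using a(t) = -20·t^3 - 12·t^2 + 30·t - 6 and substituting t = 1, we find a = -8.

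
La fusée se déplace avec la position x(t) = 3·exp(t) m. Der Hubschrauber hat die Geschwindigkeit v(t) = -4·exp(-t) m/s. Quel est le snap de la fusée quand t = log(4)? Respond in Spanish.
Para resolver esto, necesitamos tomar 4 derivadas de nuestra ecuación de la posición x(t) = 3·exp(t). Derivando la posición, obtenemos la velocidad: v(t) = 3·exp(t). Derivando la velocidad, obtenemos la aceleración: a(t) = 3·exp(t). La derivada de la aceleración da la sacudida: j(t) = 3·exp(t). Tomando d/dt de j(t), encontramos s(t) = 3·exp(t). Usando s(t) = 3·exp(t) y sustituyendo t = log(4), encontramos s = 12.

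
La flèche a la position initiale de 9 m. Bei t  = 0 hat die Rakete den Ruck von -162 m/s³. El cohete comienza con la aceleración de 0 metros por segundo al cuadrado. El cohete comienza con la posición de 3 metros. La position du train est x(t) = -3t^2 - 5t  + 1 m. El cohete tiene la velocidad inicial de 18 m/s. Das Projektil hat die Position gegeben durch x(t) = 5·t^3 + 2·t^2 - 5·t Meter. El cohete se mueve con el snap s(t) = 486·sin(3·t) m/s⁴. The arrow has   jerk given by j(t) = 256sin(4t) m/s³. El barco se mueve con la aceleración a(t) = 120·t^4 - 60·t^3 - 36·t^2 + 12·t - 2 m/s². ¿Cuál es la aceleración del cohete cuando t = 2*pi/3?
Partiendo del snap s(t) = 486·sin(3·t), tomamos 2 integrales. Tomando ∫s(t)dt y aplicando j(0) = -162, encontramos j(t) = -162·cos(3·t). Tomando ∫j(t)dt y aplicando a(0) = 0, encontramos a(t) = -54·sin(3·t). Usando a(t) = -54·sin(3·t) y sustituyendo t = 2*pi/3, encontramos a = 0.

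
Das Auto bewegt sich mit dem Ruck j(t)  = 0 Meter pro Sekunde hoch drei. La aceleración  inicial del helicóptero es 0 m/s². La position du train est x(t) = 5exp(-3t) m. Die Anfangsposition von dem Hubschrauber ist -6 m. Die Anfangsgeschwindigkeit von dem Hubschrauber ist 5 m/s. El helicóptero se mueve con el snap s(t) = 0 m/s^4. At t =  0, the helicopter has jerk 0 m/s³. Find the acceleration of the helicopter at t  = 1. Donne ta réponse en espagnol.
Partiendo del snap s(t) = 0, tomamos 2 integrales. La antiderivada del snap es la sacudida. Usando j(0) = 0, obtenemos j(t) = 0. La antiderivada de la sacudida, con a(0) = 0, da la aceleración: a(t) = 0. Usando a(t) = 0 y sustituyendo t = 1, encontramos a = 0.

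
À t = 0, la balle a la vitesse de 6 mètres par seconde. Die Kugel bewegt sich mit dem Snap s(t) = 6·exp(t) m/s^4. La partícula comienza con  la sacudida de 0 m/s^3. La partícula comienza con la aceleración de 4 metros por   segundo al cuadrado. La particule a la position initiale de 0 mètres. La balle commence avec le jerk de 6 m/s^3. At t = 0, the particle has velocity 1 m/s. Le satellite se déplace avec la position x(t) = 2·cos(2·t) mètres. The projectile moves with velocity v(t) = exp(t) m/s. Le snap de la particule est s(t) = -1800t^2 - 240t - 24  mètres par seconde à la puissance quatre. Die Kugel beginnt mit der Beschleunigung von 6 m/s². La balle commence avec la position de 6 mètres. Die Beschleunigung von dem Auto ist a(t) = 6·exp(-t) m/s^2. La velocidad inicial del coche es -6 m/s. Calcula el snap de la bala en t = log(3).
Usando s(t) = 6·exp(t) y sustituyendo t = log(3), encontramos s = 18.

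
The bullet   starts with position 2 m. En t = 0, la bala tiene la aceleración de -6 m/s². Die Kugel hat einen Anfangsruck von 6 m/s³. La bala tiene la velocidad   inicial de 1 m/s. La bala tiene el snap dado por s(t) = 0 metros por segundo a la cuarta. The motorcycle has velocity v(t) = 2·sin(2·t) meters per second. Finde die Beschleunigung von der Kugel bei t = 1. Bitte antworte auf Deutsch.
Wir müssen die Stammfunktion unserer Gleichung für den Snap s(t) = 0 2-mal finden. Mit ∫s(t)dt und Anwendung von j(0) = 6, finden wir j(t) = 6. Mit ∫j(t)dt und Anwendung von a(0) = -6, finden wir a(t) = 6·t - 6. Mit a(t) = 6·t - 6 und Einsetzen von t = 1, finden wir a = 0.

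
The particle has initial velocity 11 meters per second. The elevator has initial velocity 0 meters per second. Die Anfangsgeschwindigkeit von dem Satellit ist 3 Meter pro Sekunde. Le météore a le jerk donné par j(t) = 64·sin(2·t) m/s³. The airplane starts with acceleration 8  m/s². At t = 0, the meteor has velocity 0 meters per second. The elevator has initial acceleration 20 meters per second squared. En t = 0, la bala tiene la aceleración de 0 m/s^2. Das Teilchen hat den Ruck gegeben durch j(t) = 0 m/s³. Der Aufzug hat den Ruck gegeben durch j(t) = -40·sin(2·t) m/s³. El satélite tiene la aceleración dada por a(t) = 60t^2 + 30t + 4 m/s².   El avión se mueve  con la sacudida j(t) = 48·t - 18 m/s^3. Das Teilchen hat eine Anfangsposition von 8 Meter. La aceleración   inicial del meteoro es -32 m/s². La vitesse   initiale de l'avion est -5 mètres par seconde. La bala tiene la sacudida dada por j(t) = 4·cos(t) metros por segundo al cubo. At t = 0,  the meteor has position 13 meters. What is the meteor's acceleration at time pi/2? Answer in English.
Starting from jerk j(t) = 64·sin(2·t), we take 1 antiderivative. Integrating jerk and using the initial condition a(0) = -32, we get a(t) = -32·cos(2·t). We have acceleration a(t) = -32·cos(2·t). Substituting t = pi/2: a(pi/2) = 32.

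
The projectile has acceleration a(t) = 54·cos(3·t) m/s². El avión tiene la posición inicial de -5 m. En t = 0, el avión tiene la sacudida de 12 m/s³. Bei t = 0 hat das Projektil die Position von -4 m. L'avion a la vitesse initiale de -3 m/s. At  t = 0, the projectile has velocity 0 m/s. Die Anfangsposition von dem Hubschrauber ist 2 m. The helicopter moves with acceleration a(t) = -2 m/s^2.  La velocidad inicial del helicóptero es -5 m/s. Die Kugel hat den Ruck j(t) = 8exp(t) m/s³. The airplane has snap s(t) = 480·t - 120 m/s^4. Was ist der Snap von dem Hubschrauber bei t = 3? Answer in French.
Pour résoudre ceci, nous devons prendre 2 dérivées de notre équation de l'accélération a(t) = -2. La dérivée de l'accélération donne le jerk: j(t) = 0. La dérivée du jerk donne le snap: s(t) = 0. En utilisant s(t) = 0 et en substituant t = 3, nous trouvons s = 0.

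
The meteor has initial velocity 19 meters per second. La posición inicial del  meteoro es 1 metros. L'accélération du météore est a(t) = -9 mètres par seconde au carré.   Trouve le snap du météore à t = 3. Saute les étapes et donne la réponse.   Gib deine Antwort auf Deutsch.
Der Snap bei t = 3 ist s = 0.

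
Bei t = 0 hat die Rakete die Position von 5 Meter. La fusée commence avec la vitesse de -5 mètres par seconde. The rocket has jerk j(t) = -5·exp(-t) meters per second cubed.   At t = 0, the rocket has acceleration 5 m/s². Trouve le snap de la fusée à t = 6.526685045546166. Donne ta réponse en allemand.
Ausgehend von dem Ruck j(t) = -5·exp(-t), nehmen wir 1 Ableitung. Mit d/dt von j(t) finden wir s(t) = 5·exp(-t). Aus der Gleichung für den Snap s(t) = 5·exp(-t), setzen wir t = 6.526685045546166 ein und erhalten s = 0.00731925206521838.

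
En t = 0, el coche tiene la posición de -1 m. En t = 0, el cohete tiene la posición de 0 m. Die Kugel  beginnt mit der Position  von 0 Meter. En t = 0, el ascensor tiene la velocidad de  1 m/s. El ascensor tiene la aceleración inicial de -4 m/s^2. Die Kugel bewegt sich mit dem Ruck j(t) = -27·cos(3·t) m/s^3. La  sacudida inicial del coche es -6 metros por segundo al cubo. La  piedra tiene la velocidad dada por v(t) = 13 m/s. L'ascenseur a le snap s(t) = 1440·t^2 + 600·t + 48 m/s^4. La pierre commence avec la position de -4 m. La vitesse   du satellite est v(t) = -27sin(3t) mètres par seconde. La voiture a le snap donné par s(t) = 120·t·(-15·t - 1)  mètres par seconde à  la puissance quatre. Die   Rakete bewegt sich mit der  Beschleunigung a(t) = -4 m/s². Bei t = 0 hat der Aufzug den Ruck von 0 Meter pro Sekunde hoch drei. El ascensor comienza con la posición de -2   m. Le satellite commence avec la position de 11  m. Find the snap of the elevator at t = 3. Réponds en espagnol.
Usando s(t) = 1440·t^2 + 600·t + 48 y sustituyendo t = 3, encontramos s = 14808.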